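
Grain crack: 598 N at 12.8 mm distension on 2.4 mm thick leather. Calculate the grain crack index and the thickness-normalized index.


Crack index = 598 / 12.8 = 46.7 N/mm
Normalized = 46.7 / 2.4 = 19.5 N/mm per mm


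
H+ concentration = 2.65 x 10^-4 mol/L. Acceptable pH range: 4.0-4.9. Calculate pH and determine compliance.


pH = -log10(2.65 x 10^-4) = 3.58
Range: 4.0 to 4.9
Compliant: No


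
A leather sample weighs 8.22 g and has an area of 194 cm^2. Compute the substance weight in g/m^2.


Substance weight = mass / area x 10000
SW = 8.22 / 194 x 10000
SW = 423.7 g/m^2


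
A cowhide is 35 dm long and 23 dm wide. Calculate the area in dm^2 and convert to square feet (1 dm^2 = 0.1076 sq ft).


Area = 35 x 23 = 805 dm^2
Conversion: 805 x 0.1076 = 86.62 sq ft


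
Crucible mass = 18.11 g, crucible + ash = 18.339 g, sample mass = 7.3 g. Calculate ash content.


Ash mass = 0.229 g
Ash content = 3.14%

Ash mass = 18.339 - 18.11 = 0.229 g
Ash% = 0.229 / 7.3 x 100 = 3.14%


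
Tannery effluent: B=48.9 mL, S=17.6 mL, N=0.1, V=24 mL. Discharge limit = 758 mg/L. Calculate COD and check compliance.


COD = (48.9 - 17.6) x 0.1 x 8000 / 24 = 1043.3 mg/L
Limit: 758 mg/L
Compliant: No


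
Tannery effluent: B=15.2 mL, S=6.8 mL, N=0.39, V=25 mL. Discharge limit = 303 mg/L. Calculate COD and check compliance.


COD = (15.2 - 6.8) x 0.39 x 8000 / 25 = 1048.3 mg/L
Limit: 303 mg/L
Compliant: No


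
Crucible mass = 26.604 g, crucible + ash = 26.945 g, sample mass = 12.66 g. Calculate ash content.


Ash mass = 26.945 - 26.604 = 0.341 g
Ash% = 0.341 / 12.66 x 100 = 2.69%


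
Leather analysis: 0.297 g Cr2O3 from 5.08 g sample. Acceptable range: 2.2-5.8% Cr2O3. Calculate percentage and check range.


Cr2O3% = 0.297 / 5.08 x 100 = 5.85%
Acceptable range: 2.2 to 5.8%
Within range: No


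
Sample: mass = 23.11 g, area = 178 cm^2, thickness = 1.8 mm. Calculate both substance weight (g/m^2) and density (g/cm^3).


Substance weight = 1298.3 g/m^2
Density = 0.721 g/cm^3

SW = 23.11 / 178 x 10000 = 1298.3 g/m^2
Volume = 178 x 1.8 / 10 = 32.04 cm^3
Density = 23.11 / 32.04 = 0.721 g/cm^3


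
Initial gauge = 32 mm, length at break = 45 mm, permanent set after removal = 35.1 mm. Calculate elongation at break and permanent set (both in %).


Elongation at break = 40.6%
Permanent set = 9.7%


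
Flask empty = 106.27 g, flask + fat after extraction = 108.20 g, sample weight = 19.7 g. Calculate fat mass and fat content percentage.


Fat mass = 1.93 g
Fat content = 9.8%

Fat mass = 108.20 - 106.27 = 1.93 g
Fat% = 1.93 / 19.7 x 100 = 9.8%


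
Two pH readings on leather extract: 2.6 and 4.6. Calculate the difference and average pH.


Difference = 2.0
Average pH = 3.60


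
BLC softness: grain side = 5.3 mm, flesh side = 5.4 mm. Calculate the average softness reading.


Average = (5.3 + 5.4) / 2
Average = 5.35 mm


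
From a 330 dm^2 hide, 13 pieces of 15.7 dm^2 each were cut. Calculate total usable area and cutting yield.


Usable area = 204.1 dm^2
Yield = 61.8%


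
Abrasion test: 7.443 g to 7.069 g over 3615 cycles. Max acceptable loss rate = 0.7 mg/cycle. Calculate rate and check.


Loss = 7.443 - 7.069 = 0.374 g
Rate = 0.374 g / 3615 cycles x 1000 = 0.103 mg/cycle
Max = 0.7 mg/cycle
Passes: Yes


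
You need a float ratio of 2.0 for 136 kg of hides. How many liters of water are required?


Water = hide weight x target ratio
Water = 136 x 2.0 = 272.0 L


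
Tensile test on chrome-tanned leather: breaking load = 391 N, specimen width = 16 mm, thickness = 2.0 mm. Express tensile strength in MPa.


Cross-section = 16 x 2.0 = 32.0 mm^2
TS = 391 / 32.0 = 12.22 MPa
(1 N/mm^2 = 1 MPa)


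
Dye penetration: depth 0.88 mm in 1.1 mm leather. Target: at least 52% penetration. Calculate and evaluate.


Penetration = 80.0%
Meets target: Yes


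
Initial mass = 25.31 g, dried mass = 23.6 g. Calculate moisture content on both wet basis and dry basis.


Moisture lost = 25.31 - 23.6 = 1.71 g
Wet basis MC = 1.71 / 25.31 x 100 = 6.8%
Dry basis MC = 1.71 / 23.6 x 100 = 7.2%


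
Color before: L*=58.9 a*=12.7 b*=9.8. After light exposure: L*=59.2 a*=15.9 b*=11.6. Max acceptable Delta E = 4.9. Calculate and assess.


Delta E = 3.68
Passes: Yes


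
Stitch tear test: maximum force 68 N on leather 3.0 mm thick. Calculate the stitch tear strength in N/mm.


22.7 N/mm


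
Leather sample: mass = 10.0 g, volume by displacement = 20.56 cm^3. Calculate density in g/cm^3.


0.486 g/cm^3

Density = mass / volume
Density = 10.0 / 20.56 = 0.486 g/cm^3


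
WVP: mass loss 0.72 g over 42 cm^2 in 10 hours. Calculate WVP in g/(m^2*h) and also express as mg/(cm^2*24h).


WVP = 0.72 / (42 x 10) x 10000 = 17.14 g/(m^2*h)
Mass loss in mg = 0.72 x 1000 = 720 mg
Per cm^2 per 24h in mg: 720 x 24 / (42 x 10) = 17280 / 420 = 41.14 mg/(cm^2*24h)


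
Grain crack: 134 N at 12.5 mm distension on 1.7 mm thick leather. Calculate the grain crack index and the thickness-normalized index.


Crack index = 134 / 12.5 = 10.7 N/mm
Normalized = 10.7 / 1.7 = 6.3 N/mm per mm


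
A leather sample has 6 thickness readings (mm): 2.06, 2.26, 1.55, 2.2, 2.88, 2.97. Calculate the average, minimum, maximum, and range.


Sum = 13.92
Average = 13.92 / 6 = 2.32 mm
Minimum = 1.55 mm
Maximum = 2.97 mm
Range = 2.97 - 1.55 = 1.42 mm


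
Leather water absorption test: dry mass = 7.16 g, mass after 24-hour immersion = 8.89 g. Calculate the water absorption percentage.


Water absorbed = 8.89 - 7.16 = 1.73 g
WA% = 1.73 / 7.16 x 100 = 24.2%


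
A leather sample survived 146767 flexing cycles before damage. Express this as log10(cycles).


log10(146767) = 5.17


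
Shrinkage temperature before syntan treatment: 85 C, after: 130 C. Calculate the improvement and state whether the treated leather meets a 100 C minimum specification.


Improvement = 130 - 85 = 45 C
Spec check: 130 C >= 100 C? Yes


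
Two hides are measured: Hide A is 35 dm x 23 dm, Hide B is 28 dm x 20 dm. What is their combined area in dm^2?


Hide A area = 35 x 23 = 805 dm^2
Hide B area = 28 x 20 = 560 dm^2
Total = 805 + 560 = 1365 dm^2


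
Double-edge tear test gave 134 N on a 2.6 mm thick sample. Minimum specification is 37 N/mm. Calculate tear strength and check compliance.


Tear strength = 134 / 2.6 = 51.5 N/mm
Required minimum = 37 N/mm
Compliant: Yes


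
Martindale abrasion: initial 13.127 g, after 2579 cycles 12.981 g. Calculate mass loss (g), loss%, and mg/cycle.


Loss = 13.127 - 12.981 = 0.146 g
Loss% = 0.146 / 13.127 x 100 = 1.11%
Rate = 0.146 / 2579 x 1000 = 0.057 mg/cycle


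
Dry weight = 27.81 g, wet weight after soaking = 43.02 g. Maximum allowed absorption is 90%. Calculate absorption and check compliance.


WA = (43.02 - 27.81) / 27.81 x 100 = 54.7%
Maximum allowed: 90%
Compliant: Yes


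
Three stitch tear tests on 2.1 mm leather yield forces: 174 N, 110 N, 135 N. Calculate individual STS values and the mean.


STS1 = 82.9 N/mm
STS2 = 52.4 N/mm
STS3 = 64.3 N/mm
Mean = 66.5 N/mm


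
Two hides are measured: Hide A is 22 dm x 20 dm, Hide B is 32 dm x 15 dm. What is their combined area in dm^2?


Hide A area = 22 x 20 = 440 dm^2
Hide B area = 32 x 15 = 480 dm^2
Total = 440 + 480 = 920 dm^2


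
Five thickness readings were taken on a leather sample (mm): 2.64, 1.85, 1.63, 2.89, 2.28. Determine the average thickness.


Sum = 2.64 + 1.85 + 1.63 + 2.89 + 2.28 = 11.29
Average = 11.29 / 5 = 2.26 mm


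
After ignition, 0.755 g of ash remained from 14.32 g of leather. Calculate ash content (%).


5.27%

Ash% = 0.755 / 14.32 x 100
Ash% = 5.27%


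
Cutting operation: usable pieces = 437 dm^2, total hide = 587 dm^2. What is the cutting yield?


74.4%


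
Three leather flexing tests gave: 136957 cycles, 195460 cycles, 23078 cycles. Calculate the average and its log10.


Average = (136957 + 195460 + 23078) / 3 = 118498 cycles
log10(118498) = 5.07


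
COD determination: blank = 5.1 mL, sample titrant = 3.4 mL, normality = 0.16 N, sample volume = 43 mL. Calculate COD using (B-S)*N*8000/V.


50.6 mg/L


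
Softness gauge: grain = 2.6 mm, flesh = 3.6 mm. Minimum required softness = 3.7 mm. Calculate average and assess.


Average = (2.6 + 3.6) / 2 = 3.10 mm
Minimum = 3.7 mm
Meets requirement: No


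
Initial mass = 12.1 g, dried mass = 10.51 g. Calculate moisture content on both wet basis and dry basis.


Moisture lost = 12.1 - 10.51 = 1.59 g
Wet basis MC = 1.59 / 12.1 x 100 = 13.1%
Dry basis MC = 1.59 / 10.51 x 100 = 15.1%


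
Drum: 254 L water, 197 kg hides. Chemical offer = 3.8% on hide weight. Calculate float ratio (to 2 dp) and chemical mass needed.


Float ratio = 1.29
Chemical needed = 7.486 kg


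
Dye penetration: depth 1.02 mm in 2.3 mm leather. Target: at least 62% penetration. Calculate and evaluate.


Penetration = 44.3%
Meets target: No

Penetration = 1.02 / 2.3 x 100 = 44.3%
Target: 62%
Meets target: No


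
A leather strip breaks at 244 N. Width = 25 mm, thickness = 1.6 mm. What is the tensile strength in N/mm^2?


6.10 N/mm^2


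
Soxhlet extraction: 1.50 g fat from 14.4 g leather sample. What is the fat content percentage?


Fat content = 1.50 / 14.4 x 100
Fat = 10.4%


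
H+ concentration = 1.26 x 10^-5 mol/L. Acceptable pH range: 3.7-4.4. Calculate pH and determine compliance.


pH = -log10(1.26 x 10^-5) = 4.90
Range: 3.7 to 4.4
Compliant: No


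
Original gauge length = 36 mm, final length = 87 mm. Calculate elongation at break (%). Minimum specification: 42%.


Extension = 87 - 36 = 51 mm
Elongation = 51 / 36 x 100 = 141.7%
Minimum required: 42%
Meets specification: Yes


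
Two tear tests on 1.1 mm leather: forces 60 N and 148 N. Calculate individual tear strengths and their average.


Tear 1 = 60 / 1.1 = 54.5 N/mm
Tear 2 = 148 / 1.1 = 134.5 N/mm
Average = (54.5 + 134.5) / 2 = 94.5 N/mm


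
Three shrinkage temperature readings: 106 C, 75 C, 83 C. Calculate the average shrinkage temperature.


Average = (106 + 75 + 83) / 3
Average = 264 / 3 = 88.0 C


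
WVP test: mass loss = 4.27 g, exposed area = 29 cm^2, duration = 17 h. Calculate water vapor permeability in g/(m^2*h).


86.61 g/(m^2*h)

WVP = mass_loss / (area x time) x 10000
WVP = 4.27 / (29 x 17) x 10000
WVP = 4.27 / 493 x 10000 = 86.61 g/(m^2*h)


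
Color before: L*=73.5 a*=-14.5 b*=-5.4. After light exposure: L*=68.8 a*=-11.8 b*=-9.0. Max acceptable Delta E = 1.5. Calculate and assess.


Delta E = 6.51
Passes: No


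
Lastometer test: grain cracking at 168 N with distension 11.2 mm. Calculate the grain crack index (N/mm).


15.0 N/mm


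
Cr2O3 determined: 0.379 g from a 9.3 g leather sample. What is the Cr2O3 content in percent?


4.08%

Cr2O3% = 0.379 / 9.3 x 100
Cr2O3% = 4.08%


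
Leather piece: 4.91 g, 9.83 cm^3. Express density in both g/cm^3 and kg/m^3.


0.499 g/cm^3
499 kg/m^3


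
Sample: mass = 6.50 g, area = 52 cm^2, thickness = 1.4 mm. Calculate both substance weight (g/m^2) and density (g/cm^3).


Substance weight = 1250.0 g/m^2
Density = 0.893 g/cm^3

SW = 6.50 / 52 x 10000 = 1250.0 g/m^2
Volume = 52 x 1.4 / 10 = 7.28 cm^3
Density = 6.50 / 7.28 = 0.893 g/cm^3


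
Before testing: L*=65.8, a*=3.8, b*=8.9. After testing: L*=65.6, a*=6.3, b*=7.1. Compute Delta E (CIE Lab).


Delta E = 3.09

dL = 65.6 - 65.8 = -0.2
da = 6.3 - 3.8 = 2.5
db = 7.1 - 8.9 = -1.8
dE = sqrt((-0.2)^2 + (2.5)^2 + (-1.8)^2) = 3.09


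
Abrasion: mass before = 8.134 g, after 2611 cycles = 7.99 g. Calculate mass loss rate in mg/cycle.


0.055 mg/cycle


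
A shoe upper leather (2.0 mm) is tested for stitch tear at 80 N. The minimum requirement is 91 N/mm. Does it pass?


STS = 40.0 N/mm
Passes: No

STS = 80 / 2.0 = 40.0 N/mm
Minimum required: 91 N/mm
Passes: No


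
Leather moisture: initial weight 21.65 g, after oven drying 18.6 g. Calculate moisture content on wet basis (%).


Moisture = 21.65 - 18.6 = 3.05 g
MC = 3.05 / 21.65 x 100 = 14.1%


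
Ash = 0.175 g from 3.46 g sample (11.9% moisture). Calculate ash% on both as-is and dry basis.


As-is ash = 5.06%
Dry-basis ash = 5.74%


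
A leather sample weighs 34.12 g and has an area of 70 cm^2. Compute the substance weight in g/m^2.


4874.3 g/m^2


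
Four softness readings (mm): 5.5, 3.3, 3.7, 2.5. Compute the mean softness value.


3.75 mm


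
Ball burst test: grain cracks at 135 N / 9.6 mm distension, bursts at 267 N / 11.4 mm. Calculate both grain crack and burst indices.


Crack index = 14.1 N/mm
Burst index = 23.4 N/mm


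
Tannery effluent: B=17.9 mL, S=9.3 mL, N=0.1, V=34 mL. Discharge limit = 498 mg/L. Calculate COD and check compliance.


COD = (17.9 - 9.3) x 0.1 x 8000 / 34 = 202.4 mg/L
Limit: 498 mg/L
Compliant: Yes


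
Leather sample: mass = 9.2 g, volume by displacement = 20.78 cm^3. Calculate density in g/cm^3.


Density = mass / volume
Density = 9.2 / 20.78 = 0.443 g/cm^3


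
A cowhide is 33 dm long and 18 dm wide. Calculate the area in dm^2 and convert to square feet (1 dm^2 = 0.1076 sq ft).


594 dm^2
63.91 sq ft

Area = 33 x 18 = 594 dm^2
Conversion: 594 x 0.1076 = 63.91 sq ft


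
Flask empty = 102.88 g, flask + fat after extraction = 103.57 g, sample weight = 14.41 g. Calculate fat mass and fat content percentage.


Fat mass = 103.57 - 102.88 = 0.69 g
Fat% = 0.69 / 14.41 x 100 = 4.8%


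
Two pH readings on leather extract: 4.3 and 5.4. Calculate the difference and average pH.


Difference = |4.3 - 5.4| = 1.1
Average = (4.3 + 5.4) / 2 = 4.85


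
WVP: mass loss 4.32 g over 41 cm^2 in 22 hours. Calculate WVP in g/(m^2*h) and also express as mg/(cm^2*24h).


WVP = 4.32 / (41 x 22) x 10000 = 47.89 g/(m^2*h)
Mass loss in mg = 4.32 x 1000 = 4320 mg
Per cm^2 per 24h in mg: 4320 x 24 / (41 x 22) = 103680 / 902 = 114.94 mg/(cm^2*24h)


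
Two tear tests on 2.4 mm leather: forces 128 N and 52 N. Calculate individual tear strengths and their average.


Tear 1 = 53.3 N/mm
Tear 2 = 21.7 N/mm
Average = 37.5 N/mm

Tear 1 = 128 / 2.4 = 53.3 N/mm
Tear 2 = 52 / 2.4 = 21.7 N/mm
Average = (53.3 + 21.7) / 2 = 37.5 N/mm


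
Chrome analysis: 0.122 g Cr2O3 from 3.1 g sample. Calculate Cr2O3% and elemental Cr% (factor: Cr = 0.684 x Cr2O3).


Cr2O3 = 3.94%
Cr = 2.69%

Cr2O3% = 0.122 / 3.1 x 100 = 3.94%
Cr% = 3.94 x 0.684 = 2.69%


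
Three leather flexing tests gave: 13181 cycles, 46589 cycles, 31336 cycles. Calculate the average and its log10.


Average = 30369 cycles
log10 = 4.48

Average = (13181 + 46589 + 31336) / 3 = 30369 cycles
log10(30369) = 4.48


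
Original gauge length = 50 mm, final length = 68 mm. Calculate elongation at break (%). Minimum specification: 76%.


Extension = 68 - 50 = 18 mm
Elongation = 18 / 50 x 100 = 36.0%
Minimum required: 76%
Meets specification: No


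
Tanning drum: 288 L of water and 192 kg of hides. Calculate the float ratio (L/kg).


Float ratio = water / hide weight
Ratio = 288 / 192 = 1.5


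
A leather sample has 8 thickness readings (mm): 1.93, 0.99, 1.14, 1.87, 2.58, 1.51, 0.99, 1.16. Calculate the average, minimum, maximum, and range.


Average = 1.52 mm
Min = 0.99 mm
Max = 2.58 mm
Range = 1.59 mm

Sum = 12.17
Average = 12.17 / 8 = 1.52 mm
Minimum = 0.99 mm
Maximum = 2.58 mm
Range = 2.58 - 0.99 = 1.59 mm


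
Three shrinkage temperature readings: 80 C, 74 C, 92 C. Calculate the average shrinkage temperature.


Average = (80 + 74 + 92) / 3
Average = 246 / 3 = 82.0 C


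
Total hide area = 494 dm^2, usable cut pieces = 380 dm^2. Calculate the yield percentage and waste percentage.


Yield = 76.9%
Waste = 23.1%


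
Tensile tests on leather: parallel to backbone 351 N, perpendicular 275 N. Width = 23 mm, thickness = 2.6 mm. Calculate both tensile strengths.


Parallel = 5.87 N/mm^2
Perpendicular = 4.60 N/mm^2

Area = 23 x 2.6 = 59.8 mm^2
TS (parallel) = 351 / 59.8 = 5.87 N/mm^2
TS (perpendicular) = 275 / 59.8 = 4.60 N/mm^2


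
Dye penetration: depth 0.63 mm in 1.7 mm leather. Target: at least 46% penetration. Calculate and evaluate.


Penetration = 37.1%
Meets target: No

Penetration = 0.63 / 1.7 x 100 = 37.1%
Target: 46%
Meets target: No


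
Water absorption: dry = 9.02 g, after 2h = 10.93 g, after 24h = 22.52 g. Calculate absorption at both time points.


2h absorption = 21.2%
24h absorption = 149.7%

WA (2h) = (10.93 - 9.02) / 9.02 x 100 = 21.2%
WA (24h) = (22.52 - 9.02) / 9.02 x 100 = 149.7%


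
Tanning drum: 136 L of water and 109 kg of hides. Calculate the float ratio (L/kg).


Float ratio = water / hide weight
Ratio = 136 / 109 = 1.2


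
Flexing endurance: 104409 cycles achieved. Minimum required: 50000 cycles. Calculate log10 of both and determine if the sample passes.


Achieved: log10 = 5.02
Required: log10 = 4.70
Passes: Yes

log10(104409) = 5.02
log10(50000) = 4.70
Passes: Yes


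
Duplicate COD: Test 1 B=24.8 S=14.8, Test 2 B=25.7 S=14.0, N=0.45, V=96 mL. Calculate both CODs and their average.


COD1 = 375.0 mg/L
COD2 = 438.8 mg/L
Average = 406.9 mg/L

COD1 = (24.8 - 14.8) x 0.45 x 8000 / 96 = 375.0 mg/L
COD2 = (25.7 - 14.0) x 0.45 x 8000 / 96 = 438.8 mg/L
Average = (375.0 + 438.8) / 2 = 406.9 mg/L


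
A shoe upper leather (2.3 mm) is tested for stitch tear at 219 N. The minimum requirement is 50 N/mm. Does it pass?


STS = 219 / 2.3 = 95.2 N/mm
Minimum required: 50 N/mm
Passes: Yes


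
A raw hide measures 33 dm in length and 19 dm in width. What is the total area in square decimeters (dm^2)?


627 dm^2

Area = length x width
Area = 33 x 19 = 627 dm^2


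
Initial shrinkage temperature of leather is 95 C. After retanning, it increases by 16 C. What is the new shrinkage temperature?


New Ts = 95 + 16 = 111 C


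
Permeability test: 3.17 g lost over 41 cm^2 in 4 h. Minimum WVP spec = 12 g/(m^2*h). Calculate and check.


WVP = 193.29 g/(m^2*h)
Meets specification: Yes

WVP = 3.17 / (41 x 4) x 10000 = 193.29 g/(m^2*h)
Minimum: 12 g/(m^2*h)
Meets spec: Yes


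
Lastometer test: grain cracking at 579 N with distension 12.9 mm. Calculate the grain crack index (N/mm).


44.9 N/mm

Grain crack index = force / distension
Index = 579 / 12.9 = 44.9 N/mm


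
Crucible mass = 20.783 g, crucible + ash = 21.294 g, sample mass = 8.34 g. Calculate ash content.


Ash mass = 0.511 g
Ash content = 6.13%

Ash mass = 21.294 - 20.783 = 0.511 g
Ash% = 0.511 / 8.34 x 100 = 6.13%


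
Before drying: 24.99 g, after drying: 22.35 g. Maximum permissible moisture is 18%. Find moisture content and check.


MC = (24.99 - 22.35) / 24.99 x 100 = 10.6%
Maximum: 18%
Acceptable: Yes


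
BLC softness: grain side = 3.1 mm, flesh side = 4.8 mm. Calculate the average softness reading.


3.95 mm

Average = (3.1 + 4.8) / 2
Average = 3.95 mm


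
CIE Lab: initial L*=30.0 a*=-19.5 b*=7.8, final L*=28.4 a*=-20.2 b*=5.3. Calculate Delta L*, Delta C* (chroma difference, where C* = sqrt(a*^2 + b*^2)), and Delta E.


Delta L* = -1.6
Delta C* = -0.12
Delta E = 3.05

Delta L* = 28.4 - 30.0 = -1.6
C1* = sqrt((-19.5)^2 + (7.8)^2) = 21.002
C2* = sqrt((-20.2)^2 + (5.3)^2) = 20.884
Delta C* = 20.884 - 21.002 = -0.12
Delta E = sqrt((-1.6)^2 + (-0.7)^2 + (-2.5)^2) = 3.05


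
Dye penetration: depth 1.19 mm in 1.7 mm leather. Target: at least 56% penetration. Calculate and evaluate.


Penetration = 70.0%
Meets target: Yes

Penetration = 1.19 / 1.7 x 100 = 70.0%
Target: 56%
Meets target: Yes


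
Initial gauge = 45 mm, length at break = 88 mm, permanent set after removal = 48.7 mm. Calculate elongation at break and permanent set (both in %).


Elongation at break = (88 - 45) / 45 x 100 = 95.6%
Permanent set = (48.7 - 45) / 45 x 100 = 8.2%


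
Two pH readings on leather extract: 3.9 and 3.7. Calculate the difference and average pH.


Difference = 0.2
Average pH = 3.80

Difference = |3.9 - 3.7| = 0.2
Average = (3.9 + 3.7) / 2 = 3.80


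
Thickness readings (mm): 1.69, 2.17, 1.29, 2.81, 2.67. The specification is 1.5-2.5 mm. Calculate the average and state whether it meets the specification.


Sum = 10.63
Average = 10.63 / 5 = 2.13 mm
Specification range: 1.5 to 2.5 mm
Within spec: Yes


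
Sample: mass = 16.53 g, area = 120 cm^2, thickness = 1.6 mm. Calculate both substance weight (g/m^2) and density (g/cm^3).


Substance weight = 1377.5 g/m^2
Density = 0.861 g/cm^3


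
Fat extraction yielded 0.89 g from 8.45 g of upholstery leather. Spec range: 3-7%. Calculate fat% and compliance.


Fat% = 0.89 / 8.45 x 100 = 10.5%
Spec range: 3-7%
Compliant: No


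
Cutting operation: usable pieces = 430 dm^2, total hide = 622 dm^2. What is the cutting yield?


Yield = usable / total x 100
Yield = 430 / 622 x 100 = 69.1%


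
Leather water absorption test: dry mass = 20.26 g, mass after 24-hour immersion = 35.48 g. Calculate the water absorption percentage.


75.1%

Water absorbed = 35.48 - 20.26 = 15.22 g
WA% = 15.22 / 20.26 x 100 = 75.1%


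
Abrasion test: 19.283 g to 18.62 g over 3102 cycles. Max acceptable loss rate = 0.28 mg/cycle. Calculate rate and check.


Rate = 0.214 mg/cycle
Passes: Yes


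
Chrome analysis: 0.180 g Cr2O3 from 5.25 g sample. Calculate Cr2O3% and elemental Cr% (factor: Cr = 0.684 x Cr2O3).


Cr2O3 = 3.43%
Cr = 2.35%

Cr2O3% = 0.180 / 5.25 x 100 = 3.43%
Cr% = 3.43 x 0.684 = 2.35%


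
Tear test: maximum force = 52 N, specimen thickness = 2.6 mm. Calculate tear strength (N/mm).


20.0 N/mm

Tear strength = force / thickness
Tear = 52 / 2.6 = 20.0 N/mm


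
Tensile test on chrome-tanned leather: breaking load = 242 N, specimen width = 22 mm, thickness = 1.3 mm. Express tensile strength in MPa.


8.46 MPa

Cross-section = 22 x 1.3 = 28.6 mm^2
TS = 242 / 28.6 = 8.46 MPa
(1 N/mm^2 = 1 MPa)


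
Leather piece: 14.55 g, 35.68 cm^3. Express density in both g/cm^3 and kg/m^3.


Density = 14.55 / 35.68 = 0.408 g/cm^3
Convert: 0.408 x 1000 = 408 kg/m^3


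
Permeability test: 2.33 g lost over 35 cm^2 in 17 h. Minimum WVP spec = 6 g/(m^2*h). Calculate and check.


WVP = 2.33 / (35 x 17) x 10000 = 39.16 g/(m^2*h)
Minimum: 6 g/(m^2*h)
Meets spec: Yes


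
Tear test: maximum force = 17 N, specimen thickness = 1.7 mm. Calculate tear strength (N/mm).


10.0 N/mm

Tear strength = force / thickness
Tear = 17 / 1.7 = 10.0 N/mm


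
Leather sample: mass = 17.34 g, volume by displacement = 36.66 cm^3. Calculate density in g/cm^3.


Density = mass / volume
Density = 17.34 / 36.66 = 0.473 g/cm^3


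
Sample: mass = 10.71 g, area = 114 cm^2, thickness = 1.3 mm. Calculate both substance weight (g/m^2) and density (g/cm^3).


Substance weight = 939.5 g/m^2
Density = 0.723 g/cm^3

SW = 10.71 / 114 x 10000 = 939.5 g/m^2
Volume = 114 x 1.3 / 10 = 14.82 cm^3
Density = 10.71 / 14.82 = 0.723 g/cm^3


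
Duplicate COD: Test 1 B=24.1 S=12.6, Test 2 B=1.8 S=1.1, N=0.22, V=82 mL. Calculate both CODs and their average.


COD1 = (24.1 - 12.6) x 0.22 x 8000 / 82 = 246.8 mg/L
COD2 = (1.8 - 1.1) x 0.22 x 8000 / 82 = 15.0 mg/L
Average = (246.8 + 15.0) / 2 = 130.9 mg/L


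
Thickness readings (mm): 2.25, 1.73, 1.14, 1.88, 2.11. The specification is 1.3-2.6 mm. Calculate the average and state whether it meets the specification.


Average = 1.82 mm
Within specification: Yes


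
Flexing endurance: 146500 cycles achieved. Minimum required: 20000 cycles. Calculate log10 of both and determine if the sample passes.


Achieved: log10 = 5.17
Required: log10 = 4.30
Passes: Yes


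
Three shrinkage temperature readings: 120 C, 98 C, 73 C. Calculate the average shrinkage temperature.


97.0 C

Average = (120 + 98 + 73) / 3
Average = 291 / 3 = 97.0 C


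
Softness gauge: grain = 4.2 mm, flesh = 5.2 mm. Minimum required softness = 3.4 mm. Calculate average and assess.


Average softness = 4.70 mm
Meets requirement: Yes

Average = (4.2 + 5.2) / 2 = 4.70 mm
Minimum = 3.4 mm
Meets requirement: Yes


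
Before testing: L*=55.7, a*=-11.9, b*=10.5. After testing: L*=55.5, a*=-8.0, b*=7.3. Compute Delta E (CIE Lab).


dL = 55.5 - 55.7 = -0.2
da = -8.0 - (-11.9) = 3.9
db = 7.3 - 10.5 = -3.2
dE = sqrt((-0.2)^2 + (3.9)^2 + (-3.2)^2) = 5.05


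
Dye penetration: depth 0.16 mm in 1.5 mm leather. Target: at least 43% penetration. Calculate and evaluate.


Penetration = 0.16 / 1.5 x 100 = 10.7%
Target: 43%
Meets target: No


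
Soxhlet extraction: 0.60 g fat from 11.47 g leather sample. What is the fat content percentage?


Fat content = 0.60 / 11.47 x 100
Fat = 5.2%


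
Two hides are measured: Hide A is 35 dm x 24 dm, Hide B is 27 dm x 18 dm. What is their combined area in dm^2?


Hide A area = 35 x 24 = 840 dm^2
Hide B area = 27 x 18 = 486 dm^2
Total = 840 + 486 = 1326 dm^2


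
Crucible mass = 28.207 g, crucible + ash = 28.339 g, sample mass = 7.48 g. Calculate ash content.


Ash mass = 28.339 - 28.207 = 0.132 g
Ash% = 0.132 / 7.48 x 100 = 1.76%


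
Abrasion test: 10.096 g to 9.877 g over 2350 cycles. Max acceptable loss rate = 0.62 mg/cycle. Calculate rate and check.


Rate = 0.093 mg/cycle
Passes: Yes


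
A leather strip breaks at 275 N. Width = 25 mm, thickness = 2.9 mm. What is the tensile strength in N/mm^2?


3.79 N/mm^2

Cross-sectional area = 25 x 2.9 = 72.5 mm^2
Tensile strength = 275 / 72.5 = 3.79 N/mm^2


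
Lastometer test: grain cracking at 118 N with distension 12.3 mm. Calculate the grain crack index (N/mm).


Grain crack index = force / distension
Index = 118 / 12.3 = 9.6 N/mm


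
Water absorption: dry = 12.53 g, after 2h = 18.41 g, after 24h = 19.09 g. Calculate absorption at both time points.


WA (2h) = (18.41 - 12.53) / 12.53 x 100 = 46.9%
WA (24h) = (19.09 - 12.53) / 12.53 x 100 = 52.4%


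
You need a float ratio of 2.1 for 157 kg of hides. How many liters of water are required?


Water = hide weight x target ratio
Water = 157 x 2.1 = 329.7 L


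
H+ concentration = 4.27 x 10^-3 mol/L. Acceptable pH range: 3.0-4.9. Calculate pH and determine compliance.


pH = -log10(4.27 x 10^-3) = 2.37
Range: 3.0 to 4.9
Compliant: No


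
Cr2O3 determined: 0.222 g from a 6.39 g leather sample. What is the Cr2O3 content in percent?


Cr2O3% = 0.222 / 6.39 x 100
Cr2O3% = 3.47%


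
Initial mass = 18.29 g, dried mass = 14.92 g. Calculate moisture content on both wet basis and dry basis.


Moisture lost = 18.29 - 14.92 = 3.37 g
Wet basis MC = 3.37 / 18.29 x 100 = 18.4%
Dry basis MC = 3.37 / 14.92 x 100 = 22.6%


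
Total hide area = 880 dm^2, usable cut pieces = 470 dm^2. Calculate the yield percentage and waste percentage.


Yield = 53.4%
Waste = 46.6%


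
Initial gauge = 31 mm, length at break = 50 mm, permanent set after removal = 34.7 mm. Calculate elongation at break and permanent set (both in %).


Elongation at break = 61.3%
Permanent set = 11.9%

Elongation at break = (50 - 31) / 31 x 100 = 61.3%
Permanent set = (34.7 - 31) / 31 x 100 = 11.9%


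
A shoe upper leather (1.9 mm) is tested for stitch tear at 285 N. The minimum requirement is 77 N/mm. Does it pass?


STS = 285 / 1.9 = 150.0 N/mm
Minimum required: 77 N/mm
Passes: Yes


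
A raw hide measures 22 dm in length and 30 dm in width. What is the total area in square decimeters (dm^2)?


660 dm^2

Area = length x width
Area = 22 x 30 = 660 dm^2


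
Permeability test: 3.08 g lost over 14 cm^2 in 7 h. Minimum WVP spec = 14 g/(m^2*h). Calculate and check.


WVP = 314.29 g/(m^2*h)
Meets specification: Yes

WVP = 3.08 / (14 x 7) x 10000 = 314.29 g/(m^2*h)
Minimum: 14 g/(m^2*h)
Meets spec: Yes


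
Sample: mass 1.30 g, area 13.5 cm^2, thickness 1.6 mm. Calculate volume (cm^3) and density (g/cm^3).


Thickness in cm = 1.6 / 10 = 0.16 cm
Volume = 13.5 x 0.16 = 2.160 cm^3
Density = 1.30 / 2.160 = 0.602 g/cm^3


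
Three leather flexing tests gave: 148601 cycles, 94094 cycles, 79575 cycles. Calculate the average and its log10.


Average = (148601 + 94094 + 79575) / 3 = 107423 cycles
log10(107423) = 5.03


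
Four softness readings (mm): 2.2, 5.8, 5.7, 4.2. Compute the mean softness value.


Sum = 2.2 + 5.8 + 5.7 + 4.2
Mean = 17.9 / 4 = 4.48 mm


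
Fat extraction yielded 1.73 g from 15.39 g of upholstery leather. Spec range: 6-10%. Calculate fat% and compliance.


Fat content = 11.2%
Compliant: No

Fat% = 1.73 / 15.39 x 100 = 11.2%
Spec range: 6-10%
Compliant: No


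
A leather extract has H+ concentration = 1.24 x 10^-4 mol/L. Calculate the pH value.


pH = 3.91


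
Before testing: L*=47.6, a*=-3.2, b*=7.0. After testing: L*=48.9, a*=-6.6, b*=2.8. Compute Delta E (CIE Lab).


dL = 48.9 - 47.6 = 1.3
da = -6.6 - (-3.2) = -3.4
db = 2.8 - 7.0 = -4.2
dE = sqrt((1.3)^2 + (-3.4)^2 + (-4.2)^2) = 5.56


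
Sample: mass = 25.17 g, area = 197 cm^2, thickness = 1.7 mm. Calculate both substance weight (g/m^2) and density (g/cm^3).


SW = 25.17 / 197 x 10000 = 1277.7 g/m^2
Volume = 197 x 1.7 / 10 = 33.49 cm^3
Density = 25.17 / 33.49 = 0.752 g/cm^3


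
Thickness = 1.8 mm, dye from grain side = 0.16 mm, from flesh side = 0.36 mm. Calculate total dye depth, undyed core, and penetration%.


Total dyed = 0.16 + 0.36 = 0.52 mm
Undyed core = 1.8 - 0.52 = 1.28 mm
Penetration = 0.52 / 1.8 x 100 = 28.9%


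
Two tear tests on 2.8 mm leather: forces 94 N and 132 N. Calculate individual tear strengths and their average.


Tear 1 = 94 / 2.8 = 33.6 N/mm
Tear 2 = 132 / 2.8 = 47.1 N/mm
Average = (33.6 + 47.1) / 2 = 40.4 N/mm


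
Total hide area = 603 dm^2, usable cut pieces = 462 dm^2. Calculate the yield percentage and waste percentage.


Yield = 462 / 603 x 100 = 76.6%
Waste = 603 - 462 = 141 dm^2
Waste% = 100 - 76.6 = 23.4%


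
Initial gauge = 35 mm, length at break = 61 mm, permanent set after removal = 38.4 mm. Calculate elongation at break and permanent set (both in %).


Elongation at break = (61 - 35) / 35 x 100 = 74.3%
Permanent set = (38.4 - 35) / 35 x 100 = 9.7%


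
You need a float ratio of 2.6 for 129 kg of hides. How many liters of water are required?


335.4 L

Water = hide weight x target ratio
Water = 129 x 2.6 = 335.4 L


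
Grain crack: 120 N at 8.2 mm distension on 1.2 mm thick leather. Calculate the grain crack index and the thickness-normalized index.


Crack index = 14.6 N/mm
Normalized index = 12.2 N/mm per mm

Crack index = 120 / 8.2 = 14.6 N/mm
Normalized = 14.6 / 1.2 = 12.2 N/mm per mm


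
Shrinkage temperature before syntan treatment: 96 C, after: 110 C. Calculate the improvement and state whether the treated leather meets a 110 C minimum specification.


Improvement = 14 C
Meets 110 C spec: Yes

Improvement = 110 - 96 = 14 C
Spec check: 110 C >= 110 C? Yes


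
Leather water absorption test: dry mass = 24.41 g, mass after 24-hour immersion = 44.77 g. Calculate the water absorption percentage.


Water absorbed = 44.77 - 24.41 = 20.36 g
WA% = 20.36 / 24.41 x 100 = 83.4%


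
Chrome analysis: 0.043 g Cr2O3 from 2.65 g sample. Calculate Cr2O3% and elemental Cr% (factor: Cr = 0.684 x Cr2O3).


Cr2O3% = 0.043 / 2.65 x 100 = 1.62%
Cr% = 1.62 x 0.684 = 1.11%


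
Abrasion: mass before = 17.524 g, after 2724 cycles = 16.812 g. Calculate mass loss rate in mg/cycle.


0.261 mg/cycle

Mass loss = 17.524 - 16.812 = 0.712 g
Rate = 0.712 / 2724 x 1000 = 0.261 mg/cycle


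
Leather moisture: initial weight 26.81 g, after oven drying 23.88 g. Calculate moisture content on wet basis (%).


Moisture = 26.81 - 23.88 = 2.93 g
MC = 2.93 / 26.81 x 100 = 10.9%


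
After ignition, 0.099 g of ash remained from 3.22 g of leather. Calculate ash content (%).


Ash% = 0.099 / 3.22 x 100
Ash% = 3.07%


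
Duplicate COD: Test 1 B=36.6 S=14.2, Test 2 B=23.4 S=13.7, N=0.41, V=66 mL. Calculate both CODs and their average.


COD1 = 1113.2 mg/L
COD2 = 482.1 mg/L
Average = 797.7 mg/L

COD1 = (36.6 - 14.2) x 0.41 x 8000 / 66 = 1113.2 mg/L
COD2 = (23.4 - 13.7) x 0.41 x 8000 / 66 = 482.1 mg/L
Average = (1113.2 + 482.1) / 2 = 797.7 mg/L


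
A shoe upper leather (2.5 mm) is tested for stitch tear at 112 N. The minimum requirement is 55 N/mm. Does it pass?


STS = 44.8 N/mm
Passes: No

STS = 112 / 2.5 = 44.8 N/mm
Minimum required: 55 N/mm
Passes: No


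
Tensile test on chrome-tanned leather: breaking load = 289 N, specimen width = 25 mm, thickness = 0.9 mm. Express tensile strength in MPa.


Cross-section = 25 x 0.9 = 22.5 mm^2
TS = 289 / 22.5 = 12.84 MPa
(1 N/mm^2 = 1 MPa)


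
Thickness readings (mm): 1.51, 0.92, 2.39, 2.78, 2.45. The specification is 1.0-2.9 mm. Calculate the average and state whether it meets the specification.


Average = 2.01 mm
Within specification: Yes

Sum = 10.05
Average = 10.05 / 5 = 2.01 mm
Specification range: 1.0 to 2.9 mm
Within spec: Yes


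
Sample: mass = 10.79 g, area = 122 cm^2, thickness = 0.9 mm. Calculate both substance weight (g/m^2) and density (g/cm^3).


Substance weight = 884.4 g/m^2
Density = 0.983 g/cm^3


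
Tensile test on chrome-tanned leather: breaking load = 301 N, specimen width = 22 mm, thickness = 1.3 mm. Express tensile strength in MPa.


Cross-section = 22 x 1.3 = 28.6 mm^2
TS = 301 / 28.6 = 10.52 MPa
(1 N/mm^2 = 1 MPa)


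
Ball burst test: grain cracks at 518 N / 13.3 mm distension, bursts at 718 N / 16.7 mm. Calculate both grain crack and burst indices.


Crack index = 518 / 13.3 = 38.9 N/mm
Burst index = 718 / 16.7 = 43.0 N/mm


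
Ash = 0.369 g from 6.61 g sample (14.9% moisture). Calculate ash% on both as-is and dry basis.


As-is ash = 5.58%
Dry-basis ash = 6.56%

As-is ash% = 0.369 / 6.61 x 100 = 5.58%
Dry mass = 6.61 x (100 - 14.9) / 100 = 5.62511 g
Dry-basis ash% = 0.369 / 5.62511 x 100 = 6.56%


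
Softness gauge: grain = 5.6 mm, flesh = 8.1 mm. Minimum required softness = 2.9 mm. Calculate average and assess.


Average softness = 6.85 mm
Meets requirement: Yes


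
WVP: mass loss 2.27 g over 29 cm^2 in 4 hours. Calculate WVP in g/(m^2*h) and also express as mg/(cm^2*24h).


WVP = 195.69 g/(m^2*h)
Daily rate = 469.66 mg/(cm^2*24h)


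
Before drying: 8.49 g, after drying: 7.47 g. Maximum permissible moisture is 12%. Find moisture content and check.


Moisture content = 12.0%
Acceptable: Yes

MC = (8.49 - 7.47) / 8.49 x 100 = 12.0%
Maximum: 12%
Acceptable: Yes


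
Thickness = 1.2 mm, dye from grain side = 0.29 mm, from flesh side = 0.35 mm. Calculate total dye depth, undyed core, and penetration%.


Total dyed = 0.29 + 0.35 = 0.64 mm
Undyed core = 1.2 - 0.64 = 0.56 mm
Penetration = 0.64 / 1.2 x 100 = 53.3%


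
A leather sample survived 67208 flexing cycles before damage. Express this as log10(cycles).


log10(67208) = 4.83


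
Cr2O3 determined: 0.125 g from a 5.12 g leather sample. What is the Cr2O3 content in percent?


Cr2O3% = 0.125 / 5.12 x 100
Cr2O3% = 2.44%


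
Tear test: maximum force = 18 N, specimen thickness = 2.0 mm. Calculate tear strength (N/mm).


9.0 N/mm


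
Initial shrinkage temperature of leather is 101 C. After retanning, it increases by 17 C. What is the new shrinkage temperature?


New Ts = 101 + 17 = 118 C


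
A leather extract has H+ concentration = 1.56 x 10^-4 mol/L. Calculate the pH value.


pH = -log10[H+]
pH = -log10(1.56 x 10^-4) = 3.81


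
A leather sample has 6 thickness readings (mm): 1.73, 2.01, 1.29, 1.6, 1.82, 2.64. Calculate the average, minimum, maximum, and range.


Average = 1.85 mm
Min = 1.29 mm
Max = 2.64 mm
Range = 1.35 mm


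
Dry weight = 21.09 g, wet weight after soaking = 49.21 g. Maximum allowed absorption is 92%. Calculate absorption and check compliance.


WA = (49.21 - 21.09) / 21.09 x 100 = 133.3%
Maximum allowed: 92%
Compliant: No


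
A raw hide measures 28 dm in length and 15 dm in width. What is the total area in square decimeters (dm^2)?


420 dm^2

Area = length x width
Area = 28 x 15 = 420 dm^2


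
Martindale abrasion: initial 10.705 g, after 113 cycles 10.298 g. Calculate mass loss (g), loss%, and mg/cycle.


Loss = 10.705 - 10.298 = 0.407 g
Loss% = 0.407 / 10.705 x 100 = 3.80%
Rate = 0.407 / 113 x 1000 = 3.602 mg/cycle


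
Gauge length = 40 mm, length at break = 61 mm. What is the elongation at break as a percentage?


52.5%


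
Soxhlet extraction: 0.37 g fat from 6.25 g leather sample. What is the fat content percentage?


5.9%


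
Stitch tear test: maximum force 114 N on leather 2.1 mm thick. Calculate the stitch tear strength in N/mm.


54.3 N/mm

Stitch tear strength = force / thickness
STS = 114 / 2.1 = 54.3 N/mm


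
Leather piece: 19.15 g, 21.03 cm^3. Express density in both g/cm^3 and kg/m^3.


Density = 19.15 / 21.03 = 0.911 g/cm^3
Convert: 0.911 x 1000 = 911 kg/m^3


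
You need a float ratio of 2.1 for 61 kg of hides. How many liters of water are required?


Water = hide weight x target ratio
Water = 61 x 2.1 = 128.1 L


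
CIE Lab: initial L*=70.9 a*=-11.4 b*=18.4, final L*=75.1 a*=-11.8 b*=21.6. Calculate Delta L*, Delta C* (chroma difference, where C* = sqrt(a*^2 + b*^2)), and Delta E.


Delta L* = 4.2
Delta C* = 2.97
Delta E = 5.30

Delta L* = 75.1 - 70.9 = 4.2
C1* = sqrt((-11.4)^2 + (18.4)^2) = 21.645
C2* = sqrt((-11.8)^2 + (21.6)^2) = 24.613
Delta C* = 24.613 - 21.645 = 2.97
Delta E = sqrt((4.2)^2 + (-0.4)^2 + (3.2)^2) = 5.30


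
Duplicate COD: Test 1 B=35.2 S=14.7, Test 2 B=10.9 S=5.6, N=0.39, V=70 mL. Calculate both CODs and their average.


COD1 = 913.7 mg/L
COD2 = 236.2 mg/L
Average = 575.0 mg/L

COD1 = (35.2 - 14.7) x 0.39 x 8000 / 70 = 913.7 mg/L
COD2 = (10.9 - 5.6) x 0.39 x 8000 / 70 = 236.2 mg/L
Average = (913.7 + 236.2) / 2 = 575.0 mg/L


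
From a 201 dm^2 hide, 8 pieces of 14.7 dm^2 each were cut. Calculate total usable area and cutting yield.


Usable area = 117.6 dm^2
Yield = 58.5%


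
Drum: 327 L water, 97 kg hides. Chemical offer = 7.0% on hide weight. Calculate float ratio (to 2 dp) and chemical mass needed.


Float ratio = 327 / 97 = 3.37
Chemical = 97 x 7.0 / 100 = 6.79 kg


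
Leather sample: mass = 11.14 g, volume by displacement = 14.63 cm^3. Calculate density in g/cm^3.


0.761 g/cm^3

Density = mass / volume
Density = 11.14 / 14.63 = 0.761 g/cm^3


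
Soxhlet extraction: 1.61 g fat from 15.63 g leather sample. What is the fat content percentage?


Fat content = 1.61 / 15.63 x 100
Fat = 10.3%


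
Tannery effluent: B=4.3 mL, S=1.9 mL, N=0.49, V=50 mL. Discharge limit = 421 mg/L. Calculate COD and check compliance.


COD = 188.2 mg/L
Compliant: Yes


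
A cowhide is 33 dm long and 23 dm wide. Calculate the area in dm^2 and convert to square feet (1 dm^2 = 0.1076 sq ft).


Area = 33 x 23 = 759 dm^2
Conversion: 759 x 0.1076 = 81.67 sq ft


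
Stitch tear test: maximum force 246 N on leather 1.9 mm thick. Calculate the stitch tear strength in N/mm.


Stitch tear strength = force / thickness
STS = 246 / 1.9 = 129.5 N/mm


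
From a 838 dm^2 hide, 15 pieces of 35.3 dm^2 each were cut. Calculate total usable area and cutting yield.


Usable area = 529.5 dm^2
Yield = 63.2%


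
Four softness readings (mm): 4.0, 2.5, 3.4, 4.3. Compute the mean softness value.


Sum = 4.0 + 2.5 + 3.4 + 4.3
Mean = 14.2 / 4 = 3.55 mm


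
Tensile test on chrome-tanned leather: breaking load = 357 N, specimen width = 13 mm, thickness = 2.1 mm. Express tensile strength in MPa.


Cross-section = 13 x 2.1 = 27.3 mm^2
TS = 357 / 27.3 = 13.08 MPa
(1 N/mm^2 = 1 MPa)


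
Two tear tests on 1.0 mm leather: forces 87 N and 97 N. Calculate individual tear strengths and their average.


Tear 1 = 87 / 1.0 = 87.0 N/mm
Tear 2 = 97 / 1.0 = 97.0 N/mm
Average = (87.0 + 97.0) / 2 = 92.0 N/mm
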